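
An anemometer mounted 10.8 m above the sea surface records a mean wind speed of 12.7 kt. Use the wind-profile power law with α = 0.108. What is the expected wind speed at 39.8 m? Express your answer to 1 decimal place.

Power-law profile: V₂ = V₁ · (z₂/z₁)^α
V₂ = 12.7 × (39.8/10.8)^0.108 = 12.7 × (3.6852)^0.108
    = 12.7 × 1.1513 = 14.6211 kt

14.6 kt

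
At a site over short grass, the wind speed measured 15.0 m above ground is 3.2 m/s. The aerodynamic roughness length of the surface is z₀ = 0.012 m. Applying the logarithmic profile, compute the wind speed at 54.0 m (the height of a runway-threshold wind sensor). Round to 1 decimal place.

Log law: V(z) ∝ ln(z/z₀), so V₂/V₁ = ln(z₂/z₀) / ln(z₁/z₀).
ln(54.0/0.012) = 8.4118, ln(15.0/0.012) = 7.1309
V₂ = 3.2 × 8.4118/7.1309 = 3.2 × 1.1796 = 3.7748 m/s

3.8 m/s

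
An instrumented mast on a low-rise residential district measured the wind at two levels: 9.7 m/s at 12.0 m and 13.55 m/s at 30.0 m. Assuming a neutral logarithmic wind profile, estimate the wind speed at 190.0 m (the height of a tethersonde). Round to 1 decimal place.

Log law: V ∝ ln(z/z₀). From the pair, with r = V₁/V₂ = 0.71587,
ln z₀ = (ln z₁ − r·ln z₂)/(1 − r) = (2.4849 − 0.71587×3.4012)/0.28413 = 0.1763 → z₀ = 1.193 m
V₃ = V₁ · ln(z₃/z₀)/ln(z₁/z₀) = 9.7 × 5.0707/2.3086 = 21.3057 m/s

21.3 m/s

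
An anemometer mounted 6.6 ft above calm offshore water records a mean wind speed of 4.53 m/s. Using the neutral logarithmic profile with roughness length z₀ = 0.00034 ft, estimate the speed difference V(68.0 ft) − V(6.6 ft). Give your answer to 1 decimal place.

Log law: V₂ = V₁ · ln(z₂/z₀)/ln(z₁/z₀) = 4.53 × 12.2061/9.8736 = 5.6001 m/s
ΔV = 5.6001 − 4.53 = 1.0701 m/s

1.1 m/s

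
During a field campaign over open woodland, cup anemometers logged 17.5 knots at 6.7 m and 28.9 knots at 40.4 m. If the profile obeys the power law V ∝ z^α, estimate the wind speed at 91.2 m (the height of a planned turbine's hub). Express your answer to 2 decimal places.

36.28 knots

First find α: α = ln(V₂/V₁)/ln(z₂/z₁) = ln(28.9/17.5)/ln(40.4/6.7) = 0.50164/1.79672 = 0.2792
Extrapolate from 40.4 m to 91.2 m: V₃ = 28.9 × (91.2/40.4)^0.2792 = 28.9 × 1.2552 = 36.2765 knots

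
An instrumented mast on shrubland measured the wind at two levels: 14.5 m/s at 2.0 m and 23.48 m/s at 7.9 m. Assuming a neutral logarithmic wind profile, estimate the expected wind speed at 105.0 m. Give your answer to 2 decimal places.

40.39 m/s

Log law: V ∝ ln(z/z₀). From the pair, with r = V₁/V₂ = 0.61755,
ln z₀ = (ln z₁ − r·ln z₂)/(1 − r) = (0.6931 − 0.61755×2.0669)/0.38245 = -1.5250 → z₀ = 0.2176 m
V₃ = V₁ · ln(z₃/z₀)/ln(z₁/z₀) = 14.5 × 6.1790/2.2181 = 40.3919 m/s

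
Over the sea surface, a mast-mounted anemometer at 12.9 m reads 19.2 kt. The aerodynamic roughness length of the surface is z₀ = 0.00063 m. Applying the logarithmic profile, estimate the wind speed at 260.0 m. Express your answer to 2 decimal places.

Log law: V(z) ∝ ln(z/z₀), so V₂/V₁ = ln(z₂/z₀) / ln(z₁/z₀).
ln(260.0/0.00063) = 12.9305, ln(12.9/0.00063) = 9.9270
V₂ = 19.2 × 12.9305/9.9270 = 19.2 × 1.3026 = 25.0090 kt

25.01 kt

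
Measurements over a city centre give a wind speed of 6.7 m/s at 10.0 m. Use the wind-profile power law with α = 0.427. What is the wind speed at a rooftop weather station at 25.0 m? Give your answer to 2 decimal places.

9.91 m/s

Power-law profile: V₂ = V₁ · (z₂/z₁)^α
V₂ = 6.7 × (25.0/10.0)^0.427 = 6.7 × (2.5000)^0.427
    = 6.7 × 1.4788 = 9.9082 m/s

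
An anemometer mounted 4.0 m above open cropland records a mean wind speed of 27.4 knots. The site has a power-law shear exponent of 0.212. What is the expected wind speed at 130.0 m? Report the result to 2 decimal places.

57.32 knots

Power-law profile: V₂ = V₁ · (z₂/z₁)^α
V₂ = 27.4 × (130.0/4.0)^0.212 = 27.4 × (32.5000)^0.212
    = 27.4 × 2.0918 = 57.3152 knots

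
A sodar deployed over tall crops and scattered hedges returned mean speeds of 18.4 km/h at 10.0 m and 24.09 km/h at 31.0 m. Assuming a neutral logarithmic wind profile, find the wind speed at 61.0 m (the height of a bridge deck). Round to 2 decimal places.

27.49 km/h

Log law: V ∝ ln(z/z₀). From the pair, with r = V₁/V₂ = 0.76380,
ln z₀ = (ln z₁ − r·ln z₂)/(1 − r) = (2.3026 − 0.76380×3.4340)/0.23620 = -1.3561 → z₀ = 0.2577 m
V₃ = V₁ · ln(z₃/z₀)/ln(z₁/z₀) = 18.4 × 5.4670/3.6587 = 27.4942 km/h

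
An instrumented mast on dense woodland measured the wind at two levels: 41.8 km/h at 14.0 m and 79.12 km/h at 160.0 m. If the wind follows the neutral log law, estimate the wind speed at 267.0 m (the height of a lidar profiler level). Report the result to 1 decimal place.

Log law: V ∝ ln(z/z₀). From the pair, with r = V₁/V₂ = 0.52831,
ln z₀ = (ln z₁ − r·ln z₂)/(1 − r) = (2.6391 − 0.52831×5.0752)/0.47169 = -0.0895 → z₀ = 0.9144 m
V₃ = V₁ · ln(z₃/z₀)/ln(z₁/z₀) = 41.8 × 5.6767/2.7286 = 86.9647 km/h

87.0 km/h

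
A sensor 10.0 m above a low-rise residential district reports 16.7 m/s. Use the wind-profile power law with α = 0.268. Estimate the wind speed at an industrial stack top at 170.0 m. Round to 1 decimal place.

Power-law profile: V₂ = V₁ · (z₂/z₁)^α
V₂ = 16.7 × (170.0/10.0)^0.268 = 16.7 × (17.0000)^0.268
    = 16.7 × 2.1368 = 35.6843 m/s

35.7 m/s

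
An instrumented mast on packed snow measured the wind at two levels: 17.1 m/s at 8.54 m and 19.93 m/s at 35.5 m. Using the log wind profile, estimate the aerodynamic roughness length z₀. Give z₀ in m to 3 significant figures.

z₀ ≈ 0.00156 m

Log law: V(z) ∝ ln(z/z₀). With r = V₁/V₂ = 17.1/19.93 = 0.85800,
r · ln(z₂/z₀) = ln(z₁/z₀) ⇒ ln z₀ = (ln z₁ − r·ln z₂)/(1 − r)
ln z₀ = (2.14476 − 0.85800×3.56953) / 0.14200 = -6.4643
z₀ = exp(-6.4643) = 0.001558 m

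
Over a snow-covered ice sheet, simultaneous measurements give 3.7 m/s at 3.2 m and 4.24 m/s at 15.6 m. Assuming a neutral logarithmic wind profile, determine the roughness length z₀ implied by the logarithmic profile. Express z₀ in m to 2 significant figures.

z₀ ≈ 0.000062 m

Log law: V(z) ∝ ln(z/z₀). With r = V₁/V₂ = 3.7/4.24 = 0.87264,
r · ln(z₂/z₀) = ln(z₁/z₀) ⇒ ln z₀ = (ln z₁ − r·ln z₂)/(1 − r)
ln z₀ = (1.16315 − 0.87264×2.74727) / 0.12736 = -9.6910
z₀ = exp(-9.6910) = 0.00006184 m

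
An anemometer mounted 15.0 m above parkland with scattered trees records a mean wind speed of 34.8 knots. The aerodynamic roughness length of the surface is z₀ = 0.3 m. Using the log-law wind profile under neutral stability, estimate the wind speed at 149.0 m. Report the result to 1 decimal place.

Log law: V(z) ∝ ln(z/z₀), so V₂/V₁ = ln(z₂/z₀) / ln(z₁/z₀).
ln(149.0/0.3) = 6.2079, ln(15.0/0.3) = 3.9120
V₂ = 34.8 × 6.2079/3.9120 = 34.8 × 1.5869 = 55.2235 knots

55.2 knots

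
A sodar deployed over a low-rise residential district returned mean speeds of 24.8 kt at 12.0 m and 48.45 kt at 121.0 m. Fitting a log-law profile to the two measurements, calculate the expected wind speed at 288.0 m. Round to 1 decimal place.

57.3 kt

Log law: V ∝ ln(z/z₀). From the pair, with r = V₁/V₂ = 0.51187,
ln z₀ = (ln z₁ − r·ln z₂)/(1 − r) = (2.4849 − 0.51187×4.7958)/0.48813 = 0.0617 → z₀ = 1.064 m
V₃ = V₁ · ln(z₃/z₀)/ln(z₁/z₀) = 24.8 × 5.6013/2.4233 = 57.3248 kt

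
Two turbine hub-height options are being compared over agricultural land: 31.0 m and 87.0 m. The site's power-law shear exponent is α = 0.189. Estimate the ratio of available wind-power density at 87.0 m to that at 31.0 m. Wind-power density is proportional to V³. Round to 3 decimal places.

Speed ratio: V_B/V_A = (z_B/z_A)^α = (87.0/31.0)^0.189 = (2.8065)^0.189 = 1.21535
Power-density ratio: P_B/P_A = (V_B/V_A)³ = (1.21535)³ = 1.79517

1.795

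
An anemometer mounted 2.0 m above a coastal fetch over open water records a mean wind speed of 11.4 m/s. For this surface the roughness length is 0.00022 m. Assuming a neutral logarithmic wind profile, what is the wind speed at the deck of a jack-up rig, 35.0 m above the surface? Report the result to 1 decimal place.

Log law: V(z) ∝ ln(z/z₀), so V₂/V₁ = ln(z₂/z₀) / ln(z₁/z₀).
ln(35.0/0.00022) = 11.9772, ln(2.0/0.00022) = 9.1150
V₂ = 11.4 × 11.9772/9.1150 = 11.4 × 1.3140 = 14.9797 m/s

15.0 m/s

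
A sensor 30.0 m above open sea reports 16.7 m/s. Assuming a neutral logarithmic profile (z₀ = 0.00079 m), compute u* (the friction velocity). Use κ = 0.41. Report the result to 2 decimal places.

u* ≈ 0.65 m/s

Log law: V(z) = (u*/κ) · ln(z/z₀) ⇒ u* = κ · V / ln(z/z₀)
u* = 0.41 × 16.7 / ln(30.0/0.00079) = 0.41 × 16.7 / 10.5447
   = 6.8470 / 10.5447 = 0.6493 m/s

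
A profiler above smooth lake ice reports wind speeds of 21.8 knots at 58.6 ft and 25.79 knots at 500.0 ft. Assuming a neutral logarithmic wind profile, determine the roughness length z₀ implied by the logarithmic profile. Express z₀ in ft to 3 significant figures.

Log law: V(z) ∝ ln(z/z₀). With r = V₁/V₂ = 21.8/25.79 = 0.84529,
r · ln(z₂/z₀) = ln(z₁/z₀) ⇒ ln z₀ = (ln z₁ − r·ln z₂)/(1 − r)
ln z₀ = (4.07073 − 0.84529×6.21461) / 0.15471 = -7.6427
z₀ = exp(-7.6427) = 0.0004796 ft

z₀ ≈ 0.000480 ft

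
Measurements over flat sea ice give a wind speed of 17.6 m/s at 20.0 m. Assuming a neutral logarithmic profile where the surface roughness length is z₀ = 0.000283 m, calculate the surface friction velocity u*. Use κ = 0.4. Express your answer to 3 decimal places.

u* ≈ 0.630 m/s

Log law: V(z) = (u*/κ) · ln(z/z₀) ⇒ u* = κ · V / ln(z/z₀)
u* = 0.4 × 17.6 / ln(20.0/0.000283) = 0.4 × 17.6 / 11.1658
   = 7.0400 / 11.1658 = 0.6305 m/s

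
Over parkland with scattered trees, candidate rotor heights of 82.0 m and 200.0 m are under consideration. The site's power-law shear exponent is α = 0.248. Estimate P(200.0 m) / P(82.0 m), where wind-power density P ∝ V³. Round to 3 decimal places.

Speed ratio: V_B/V_A = (z_B/z_A)^α = (200.0/82.0)^0.248 = (2.4390)^0.248 = 1.24747
Power-density ratio: P_B/P_A = (V_B/V_A)³ = (1.24747)³ = 1.94128

1.941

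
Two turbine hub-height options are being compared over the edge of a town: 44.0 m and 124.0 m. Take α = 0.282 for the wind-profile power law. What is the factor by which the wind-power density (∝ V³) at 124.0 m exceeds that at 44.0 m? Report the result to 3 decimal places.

2.403

Speed ratio: V_B/V_A = (z_B/z_A)^α = (124.0/44.0)^0.282 = (2.8182)^0.282 = 1.33934
Power-density ratio: P_B/P_A = (V_B/V_A)³ = (1.33934)³ = 2.40256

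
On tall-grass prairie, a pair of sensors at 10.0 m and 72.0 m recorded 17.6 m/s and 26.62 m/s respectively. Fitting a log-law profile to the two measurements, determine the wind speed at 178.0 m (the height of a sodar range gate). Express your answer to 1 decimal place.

Log law: V ∝ ln(z/z₀). From the pair, with r = V₁/V₂ = 0.66116,
ln z₀ = (ln z₁ − r·ln z₂)/(1 − r) = (2.3026 − 0.66116×4.2767)/0.33884 = -1.5493 → z₀ = 0.2124 m
V₃ = V₁ · ln(z₃/z₀)/ln(z₁/z₀) = 17.6 × 6.7311/3.8519 = 30.7557 m/s

30.8 m/s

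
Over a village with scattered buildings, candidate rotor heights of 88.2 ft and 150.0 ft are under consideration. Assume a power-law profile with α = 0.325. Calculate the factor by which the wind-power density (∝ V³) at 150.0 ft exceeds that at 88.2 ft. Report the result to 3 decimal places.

1.678

Speed ratio: V_B/V_A = (z_B/z_A)^α = (150.0/88.2)^0.325 = (1.7007)^0.325 = 1.18837
Power-density ratio: P_B/P_A = (V_B/V_A)³ = (1.18837)³ = 1.67825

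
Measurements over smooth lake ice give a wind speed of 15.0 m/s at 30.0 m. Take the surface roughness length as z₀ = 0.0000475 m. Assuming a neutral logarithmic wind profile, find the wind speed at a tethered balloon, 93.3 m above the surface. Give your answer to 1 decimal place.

Log law: V(z) ∝ ln(z/z₀), so V₂/V₁ = ln(z₂/z₀) / ln(z₁/z₀).
ln(93.3/0.0000475) = 14.4906, ln(30.0/0.0000475) = 13.3560
V₂ = 15.0 × 14.4906/13.3560 = 15.0 × 1.0850 = 16.2743 m/s

16.3 m/s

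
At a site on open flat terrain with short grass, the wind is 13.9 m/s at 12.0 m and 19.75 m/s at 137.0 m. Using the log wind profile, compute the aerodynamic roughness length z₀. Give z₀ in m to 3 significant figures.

Log law: V(z) ∝ ln(z/z₀). With r = V₁/V₂ = 13.9/19.75 = 0.70380,
r · ln(z₂/z₀) = ln(z₁/z₀) ⇒ ln z₀ = (ln z₁ − r·ln z₂)/(1 − r)
ln z₀ = (2.48491 − 0.70380×4.91998) / 0.29620 = -3.3010
z₀ = exp(-3.3010) = 0.03685 m

z₀ ≈ 0.0368 m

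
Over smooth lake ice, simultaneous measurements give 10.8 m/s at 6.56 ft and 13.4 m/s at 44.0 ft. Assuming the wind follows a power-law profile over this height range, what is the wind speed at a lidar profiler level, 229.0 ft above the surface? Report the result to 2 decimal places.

16.15 m/s

First find α: α = ln(V₂/V₁)/ln(z₂/z₁) = ln(13.4/10.8)/ln(44.0/6.56) = 0.21571/1.90320 = 0.1133
Extrapolate from 44.0 ft to 229.0 ft: V₃ = 13.4 × (229.0/44.0)^0.1133 = 13.4 × 1.2056 = 16.1547 m/s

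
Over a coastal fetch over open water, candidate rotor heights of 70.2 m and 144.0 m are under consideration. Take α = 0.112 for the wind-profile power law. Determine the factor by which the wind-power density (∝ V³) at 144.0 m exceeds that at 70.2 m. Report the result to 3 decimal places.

1.273

Speed ratio: V_B/V_A = (z_B/z_A)^α = (144.0/70.2)^0.112 = (2.0513)^0.112 = 1.08379
Power-density ratio: P_B/P_A = (V_B/V_A)³ = (1.08379)³ = 1.27304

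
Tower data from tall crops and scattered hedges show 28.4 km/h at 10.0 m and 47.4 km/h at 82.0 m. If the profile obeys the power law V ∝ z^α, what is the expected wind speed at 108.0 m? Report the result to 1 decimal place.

First find α: α = ln(V₂/V₁)/ln(z₂/z₁) = ln(47.4/28.4)/ln(82.0/10.0) = 0.51223/2.10413 = 0.2434
Extrapolate from 82.0 m to 108.0 m: V₃ = 47.4 × (108.0/82.0)^0.2434 = 47.4 × 1.0693 = 50.6870 km/h

50.7 km/h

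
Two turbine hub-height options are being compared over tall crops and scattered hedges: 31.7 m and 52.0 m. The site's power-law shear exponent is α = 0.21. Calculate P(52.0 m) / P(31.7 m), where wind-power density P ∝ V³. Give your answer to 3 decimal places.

1.366

Speed ratio: V_B/V_A = (z_B/z_A)^α = (52.0/31.7)^0.21 = (1.6404)^0.21 = 1.10953
Power-density ratio: P_B/P_A = (V_B/V_A)³ = (1.10953)³ = 1.36589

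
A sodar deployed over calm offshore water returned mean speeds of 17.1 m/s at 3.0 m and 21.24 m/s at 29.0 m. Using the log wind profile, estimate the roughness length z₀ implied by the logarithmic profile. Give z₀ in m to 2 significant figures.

Log law: V(z) ∝ ln(z/z₀). With r = V₁/V₂ = 17.1/21.24 = 0.80508,
r · ln(z₂/z₀) = ln(z₁/z₀) ⇒ ln z₀ = (ln z₁ − r·ln z₂)/(1 − r)
ln z₀ = (1.09861 − 0.80508×3.36730) / 0.19492 = -8.2720
z₀ = exp(-8.2720) = 0.0002556 m

z₀ ≈ 0.00026 m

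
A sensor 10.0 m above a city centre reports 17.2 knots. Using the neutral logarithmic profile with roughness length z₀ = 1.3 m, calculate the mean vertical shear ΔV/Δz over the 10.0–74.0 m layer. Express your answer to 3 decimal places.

0.264 knots/m

Log law: V₂ = V₁ · ln(z₂/z₀)/ln(z₁/z₀) = 17.2 × 4.0417/2.0402 = 34.0734 knots
ΔV/Δz = (34.0734 − 17.2)/(74.0 − 10.0) = 16.8734/64.0000 = 0.26365 knots/m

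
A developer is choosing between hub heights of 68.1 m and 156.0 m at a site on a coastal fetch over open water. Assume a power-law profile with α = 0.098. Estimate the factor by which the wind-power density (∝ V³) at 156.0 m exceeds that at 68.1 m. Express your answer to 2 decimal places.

1.28

Speed ratio: V_B/V_A = (z_B/z_A)^α = (156.0/68.1)^0.098 = (2.2907)^0.098 = 1.08462
Power-density ratio: P_B/P_A = (V_B/V_A)³ = (1.08462)³ = 1.27595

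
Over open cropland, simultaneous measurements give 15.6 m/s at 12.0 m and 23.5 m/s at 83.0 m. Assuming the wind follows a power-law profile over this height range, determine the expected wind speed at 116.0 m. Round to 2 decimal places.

25.23 m/s

First find α: α = ln(V₂/V₁)/ln(z₂/z₁) = ln(23.5/15.6)/ln(83.0/12.0) = 0.40973/1.93393 = 0.2119
Extrapolate from 83.0 m to 116.0 m: V₃ = 23.5 × (116.0/83.0)^0.2119 = 23.5 × 1.0735 = 25.2272 m/s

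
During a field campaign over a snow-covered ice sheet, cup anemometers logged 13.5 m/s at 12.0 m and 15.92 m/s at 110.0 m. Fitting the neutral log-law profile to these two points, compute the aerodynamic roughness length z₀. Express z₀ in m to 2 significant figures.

Log law: V(z) ∝ ln(z/z₀). With r = V₁/V₂ = 13.5/15.92 = 0.84799,
r · ln(z₂/z₀) = ln(z₁/z₀) ⇒ ln z₀ = (ln z₁ − r·ln z₂)/(1 − r)
ln z₀ = (2.48491 − 0.84799×4.70048) / 0.15201 = -9.8747
z₀ = exp(-9.8747) = 0.00005146 m

z₀ ≈ 0.000051 m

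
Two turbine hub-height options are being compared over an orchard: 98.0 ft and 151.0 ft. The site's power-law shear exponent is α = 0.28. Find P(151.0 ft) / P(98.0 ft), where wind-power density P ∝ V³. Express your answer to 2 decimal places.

Speed ratio: V_B/V_A = (z_B/z_A)^α = (151.0/98.0)^0.28 = (1.5408)^0.28 = 1.12868
Power-density ratio: P_B/P_A = (V_B/V_A)³ = (1.12868)³ = 1.43784

1.44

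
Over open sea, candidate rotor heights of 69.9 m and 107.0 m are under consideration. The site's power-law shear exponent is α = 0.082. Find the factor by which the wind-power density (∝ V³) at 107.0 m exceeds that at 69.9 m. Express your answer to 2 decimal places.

Speed ratio: V_B/V_A = (z_B/z_A)^α = (107.0/69.9)^0.082 = (1.5308)^0.082 = 1.03553
Power-density ratio: P_B/P_A = (V_B/V_A)³ = (1.03553)³ = 1.11042

1.11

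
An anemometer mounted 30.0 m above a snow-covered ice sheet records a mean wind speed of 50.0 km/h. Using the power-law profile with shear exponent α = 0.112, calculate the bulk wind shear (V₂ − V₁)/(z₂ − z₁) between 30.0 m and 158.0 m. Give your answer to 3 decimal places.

0.080 km/h/m

Power law: V₂ = V₁ · (z₂/z₁)^α = 50.0 × (5.2667)^0.112 = 60.2257 km/h
ΔV/Δz = (60.2257 − 50.0)/(158.0 − 30.0) = 10.2257/128.0000 = 0.07989 km/h/m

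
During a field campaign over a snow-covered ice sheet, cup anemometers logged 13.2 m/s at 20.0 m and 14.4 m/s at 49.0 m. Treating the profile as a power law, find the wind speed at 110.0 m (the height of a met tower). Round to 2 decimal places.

First find α: α = ln(V₂/V₁)/ln(z₂/z₁) = ln(14.4/13.2)/ln(49.0/20.0) = 0.08701/0.89609 = 0.0971
Extrapolate from 49.0 m to 110.0 m: V₃ = 14.4 × (110.0/49.0)^0.0971 = 14.4 × 1.0817 = 15.5763 m/s

15.58 m/s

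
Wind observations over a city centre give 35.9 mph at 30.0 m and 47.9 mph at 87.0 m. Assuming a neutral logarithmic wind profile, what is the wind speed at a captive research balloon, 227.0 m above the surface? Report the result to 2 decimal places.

Log law: V ∝ ln(z/z₀). From the pair, with r = V₁/V₂ = 0.74948,
ln z₀ = (ln z₁ − r·ln z₂)/(1 − r) = (3.4012 − 0.74948×4.4659)/0.25052 = 0.2159 → z₀ = 1.241 m
V₃ = V₁ · ln(z₃/z₀)/ln(z₁/z₀) = 35.9 × 5.2090/3.1853 = 58.7090 mph

58.71 mph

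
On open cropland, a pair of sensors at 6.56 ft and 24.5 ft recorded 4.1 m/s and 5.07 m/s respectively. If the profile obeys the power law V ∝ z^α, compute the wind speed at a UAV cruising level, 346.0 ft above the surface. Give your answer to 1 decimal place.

7.8 m/s

First find α: α = ln(V₂/V₁)/ln(z₂/z₁) = ln(5.07/4.1)/ln(24.5/6.56) = 0.21235/1.31768 = 0.1612
Extrapolate from 24.5 ft to 346.0 ft: V₃ = 5.07 × (346.0/24.5)^0.1612 = 5.07 × 1.5322 = 7.7683 m/s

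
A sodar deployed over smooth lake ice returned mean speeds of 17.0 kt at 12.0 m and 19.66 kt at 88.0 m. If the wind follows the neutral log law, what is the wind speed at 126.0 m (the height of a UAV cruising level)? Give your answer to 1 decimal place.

Log law: V ∝ ln(z/z₀). From the pair, with r = V₁/V₂ = 0.86470,
ln z₀ = (ln z₁ − r·ln z₂)/(1 − r) = (2.4849 − 0.86470×4.4773)/0.13530 = -10.2487 → z₀ = 0.00003540 m
V₃ = V₁ · ln(z₃/z₀)/ln(z₁/z₀) = 17.0 × 15.0850/12.7336 = 20.1392 kt

20.1 kt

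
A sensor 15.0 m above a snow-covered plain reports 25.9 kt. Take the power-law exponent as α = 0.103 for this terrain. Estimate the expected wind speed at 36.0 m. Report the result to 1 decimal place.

28.3 kt

Power-law profile: V₂ = V₁ · (z₂/z₁)^α
V₂ = 25.9 × (36.0/15.0)^0.103 = 25.9 × (2.4000)^0.103
    = 25.9 × 1.0944 = 28.3440 kt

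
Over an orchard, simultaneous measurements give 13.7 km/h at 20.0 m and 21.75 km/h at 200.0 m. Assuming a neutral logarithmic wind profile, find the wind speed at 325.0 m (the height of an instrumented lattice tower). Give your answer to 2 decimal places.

Log law: V ∝ ln(z/z₀). From the pair, with r = V₁/V₂ = 0.62989,
ln z₀ = (ln z₁ − r·ln z₂)/(1 − r) = (2.9957 − 0.62989×5.2983)/0.37011 = -0.9230 → z₀ = 0.3973 m
V₃ = V₁ · ln(z₃/z₀)/ln(z₁/z₀) = 13.7 × 6.7068/3.9187 = 23.4474 km/h

23.45 km/h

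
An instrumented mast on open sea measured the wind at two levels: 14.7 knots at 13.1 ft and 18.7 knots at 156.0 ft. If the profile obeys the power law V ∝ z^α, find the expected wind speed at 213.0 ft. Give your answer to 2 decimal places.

19.27 knots

First find α: α = ln(V₂/V₁)/ln(z₂/z₁) = ln(18.7/14.7)/ln(156.0/13.1) = 0.24068/2.47724 = 0.0972
Extrapolate from 156.0 ft to 213.0 ft: V₃ = 18.7 × (213.0/156.0)^0.0972 = 18.7 × 1.0307 = 19.2745 knots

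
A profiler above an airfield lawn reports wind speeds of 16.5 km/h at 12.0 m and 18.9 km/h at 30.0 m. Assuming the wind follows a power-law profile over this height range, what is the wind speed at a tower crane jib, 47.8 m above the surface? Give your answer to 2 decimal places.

20.25 km/h

First find α: α = ln(V₂/V₁)/ln(z₂/z₁) = ln(18.9/16.5)/ln(30.0/12.0) = 0.13580/0.91629 = 0.1482
Extrapolate from 30.0 m to 47.8 m: V₃ = 18.9 × (47.8/30.0)^0.1482 = 18.9 × 1.0715 = 20.2509 km/h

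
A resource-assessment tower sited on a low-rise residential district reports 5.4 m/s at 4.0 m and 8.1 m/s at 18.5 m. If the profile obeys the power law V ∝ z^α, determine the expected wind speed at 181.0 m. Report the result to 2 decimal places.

14.82 m/s

First find α: α = ln(V₂/V₁)/ln(z₂/z₁) = ln(8.1/5.4)/ln(18.5/4.0) = 0.40547/1.53148 = 0.2648
Extrapolate from 18.5 m to 181.0 m: V₃ = 8.1 × (181.0/18.5)^0.2648 = 8.1 × 1.8291 = 14.8158 m/s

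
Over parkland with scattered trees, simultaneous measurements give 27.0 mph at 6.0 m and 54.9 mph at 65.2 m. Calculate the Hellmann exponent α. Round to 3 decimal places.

α ≈ 0.297

Power law: V₂/V₁ = (z₂/z₁)^α ⇒ α = ln(V₂/V₁) / ln(z₂/z₁)
α = ln(54.9/27.0) / ln(65.2/6.0) = ln(2.0333) / ln(10.8667)
  = 0.70968 / 2.38570 = 0.29747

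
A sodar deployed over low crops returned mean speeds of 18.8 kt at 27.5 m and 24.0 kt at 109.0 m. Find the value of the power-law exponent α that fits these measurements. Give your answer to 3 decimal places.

α ≈ 0.177

Power law: V₂/V₁ = (z₂/z₁)^α ⇒ α = ln(V₂/V₁) / ln(z₂/z₁)
α = ln(24.0/18.8) / ln(109.0/27.5) = ln(1.2766) / ln(3.9636)
  = 0.24420 / 1.37716 = 0.17732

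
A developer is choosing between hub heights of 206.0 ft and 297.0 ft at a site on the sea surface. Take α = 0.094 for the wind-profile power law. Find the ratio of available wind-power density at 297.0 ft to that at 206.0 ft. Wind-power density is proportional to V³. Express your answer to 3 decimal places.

1.109

Speed ratio: V_B/V_A = (z_B/z_A)^α = (297.0/206.0)^0.094 = (1.4417)^0.094 = 1.03499
Power-density ratio: P_B/P_A = (V_B/V_A)³ = (1.03499)³ = 1.10868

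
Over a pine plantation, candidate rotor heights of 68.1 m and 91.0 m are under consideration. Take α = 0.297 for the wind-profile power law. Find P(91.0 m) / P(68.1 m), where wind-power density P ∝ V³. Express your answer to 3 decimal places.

Speed ratio: V_B/V_A = (z_B/z_A)^α = (91.0/68.1)^0.297 = (1.3363)^0.297 = 1.08991
Power-density ratio: P_B/P_A = (V_B/V_A)³ = (1.08991)³ = 1.29471

1.295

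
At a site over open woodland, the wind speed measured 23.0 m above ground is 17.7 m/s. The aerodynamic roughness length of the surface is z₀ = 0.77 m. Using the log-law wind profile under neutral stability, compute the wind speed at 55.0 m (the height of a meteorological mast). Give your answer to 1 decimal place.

Log law: V(z) ∝ ln(z/z₀), so V₂/V₁ = ln(z₂/z₀) / ln(z₁/z₀).
ln(55.0/0.77) = 4.2687, ln(23.0/0.77) = 3.3969
V₂ = 17.7 × 4.2687/3.3969 = 17.7 × 1.2567 = 22.2429 m/s

22.2 m/s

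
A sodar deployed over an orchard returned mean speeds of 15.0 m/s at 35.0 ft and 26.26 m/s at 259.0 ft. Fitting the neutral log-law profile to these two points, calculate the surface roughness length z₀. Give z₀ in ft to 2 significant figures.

Log law: V(z) ∝ ln(z/z₀). With r = V₁/V₂ = 15.0/26.26 = 0.57121,
r · ln(z₂/z₀) = ln(z₁/z₀) ⇒ ln z₀ = (ln z₁ − r·ln z₂)/(1 − r)
ln z₀ = (3.55535 − 0.57121×5.55683) / 0.42879 = 0.8891
z₀ = exp(0.8891) = 2.433 ft

z₀ ≈ 2.4 ft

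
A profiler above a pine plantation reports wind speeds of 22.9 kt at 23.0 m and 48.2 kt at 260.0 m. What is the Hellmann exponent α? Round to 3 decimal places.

Power law: V₂/V₁ = (z₂/z₁)^α ⇒ α = ln(V₂/V₁) / ln(z₂/z₁)
α = ln(48.2/22.9) / ln(260.0/23.0) = ln(2.1048) / ln(11.3043)
  = 0.74422 / 2.42519 = 0.30687

α ≈ 0.307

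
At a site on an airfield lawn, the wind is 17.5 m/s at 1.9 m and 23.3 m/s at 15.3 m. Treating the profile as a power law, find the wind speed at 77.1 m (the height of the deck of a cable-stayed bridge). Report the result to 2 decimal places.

First find α: α = ln(V₂/V₁)/ln(z₂/z₁) = ln(23.3/17.5)/ln(15.3/1.9) = 0.28625/2.08600 = 0.1372
Extrapolate from 15.3 m to 77.1 m: V₃ = 23.3 × (77.1/15.3)^0.1372 = 23.3 × 1.2485 = 29.0896 m/s

29.09 m/s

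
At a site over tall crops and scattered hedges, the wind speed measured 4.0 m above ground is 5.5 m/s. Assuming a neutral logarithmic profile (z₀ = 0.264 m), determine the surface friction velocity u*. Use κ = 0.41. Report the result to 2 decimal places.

u* ≈ 0.83 m/s

Log law: V(z) = (u*/κ) · ln(z/z₀) ⇒ u* = κ · V / ln(z/z₀)
u* = 0.41 × 5.5 / ln(4.0/0.264) = 0.41 × 5.5 / 2.7181
   = 2.2550 / 2.7181 = 0.8296 m/s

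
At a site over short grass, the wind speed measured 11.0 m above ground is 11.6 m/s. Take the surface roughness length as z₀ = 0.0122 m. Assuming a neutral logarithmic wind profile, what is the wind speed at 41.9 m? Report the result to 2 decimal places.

13.88 m/s

Log law: V(z) ∝ ln(z/z₀), so V₂/V₁ = ln(z₂/z₀) / ln(z₁/z₀).
ln(41.9/0.0122) = 8.1416, ln(11.0/0.0122) = 6.8042
V₂ = 11.6 × 8.1416/6.8042 = 11.6 × 1.1966 = 13.8800 m/s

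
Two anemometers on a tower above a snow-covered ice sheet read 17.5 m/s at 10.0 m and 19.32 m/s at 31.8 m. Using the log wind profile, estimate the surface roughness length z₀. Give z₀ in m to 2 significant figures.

z₀ ≈ 0.00015 m

Log law: V(z) ∝ ln(z/z₀). With r = V₁/V₂ = 17.5/19.32 = 0.90580,
r · ln(z₂/z₀) = ln(z₁/z₀) ⇒ ln z₀ = (ln z₁ − r·ln z₂)/(1 − r)
ln z₀ = (2.30259 − 0.90580×3.45947) / 0.09420 = -8.8213
z₀ = exp(-8.8213) = 0.0001476 m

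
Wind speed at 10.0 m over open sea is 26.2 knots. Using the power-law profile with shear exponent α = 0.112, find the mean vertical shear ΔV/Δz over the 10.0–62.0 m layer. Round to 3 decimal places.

Power law: V₂ = V₁ · (z₂/z₁)^α = 26.2 × (6.2000)^0.112 = 32.1402 knots
ΔV/Δz = (32.1402 − 26.2)/(62.0 − 10.0) = 5.9402/52.0000 = 0.11424 knots/m

0.114 knots/m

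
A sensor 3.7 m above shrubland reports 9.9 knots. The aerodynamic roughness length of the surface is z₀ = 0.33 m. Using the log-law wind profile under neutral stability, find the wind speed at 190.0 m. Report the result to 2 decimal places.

26.03 knots

Log law: V(z) ∝ ln(z/z₀), so V₂/V₁ = ln(z₂/z₀) / ln(z₁/z₀).
ln(190.0/0.33) = 6.3557, ln(3.7/0.33) = 2.4170
V₂ = 9.9 × 6.3557/2.4170 = 9.9 × 2.6296 = 26.0329 knots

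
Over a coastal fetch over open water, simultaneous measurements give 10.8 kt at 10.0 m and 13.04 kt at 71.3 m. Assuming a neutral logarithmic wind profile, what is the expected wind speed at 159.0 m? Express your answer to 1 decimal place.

Log law: V ∝ ln(z/z₀). From the pair, with r = V₁/V₂ = 0.82822,
ln z₀ = (ln z₁ − r·ln z₂)/(1 − r) = (2.3026 − 0.82822×4.2669)/0.17178 = -7.1682 → z₀ = 0.0007707 m
V₃ = V₁ · ln(z₃/z₀)/ln(z₁/z₀) = 10.8 × 12.2371/9.4708 = 13.9546 kt

14.0 kt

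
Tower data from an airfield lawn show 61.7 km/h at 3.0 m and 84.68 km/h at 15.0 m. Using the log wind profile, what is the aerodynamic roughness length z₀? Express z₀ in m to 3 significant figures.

z₀ ≈ 0.0398 m

Log law: V(z) ∝ ln(z/z₀). With r = V₁/V₂ = 61.7/84.68 = 0.72863,
r · ln(z₂/z₀) = ln(z₁/z₀) ⇒ ln z₀ = (ln z₁ − r·ln z₂)/(1 − r)
ln z₀ = (1.09861 − 0.72863×2.70805) / 0.27137 = -3.2226
z₀ = exp(-3.2226) = 0.03985 m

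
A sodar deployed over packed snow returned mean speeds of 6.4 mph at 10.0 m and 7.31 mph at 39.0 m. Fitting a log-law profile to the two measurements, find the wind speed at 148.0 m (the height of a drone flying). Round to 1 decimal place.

8.2 mph

Log law: V ∝ ln(z/z₀). From the pair, with r = V₁/V₂ = 0.87551,
ln z₀ = (ln z₁ − r·ln z₂)/(1 − r) = (2.3026 − 0.87551×3.6636)/0.12449 = -7.2691 → z₀ = 0.0006967 m
V₃ = V₁ · ln(z₃/z₀)/ln(z₁/z₀) = 6.4 × 12.2663/9.5717 = 8.2017 mph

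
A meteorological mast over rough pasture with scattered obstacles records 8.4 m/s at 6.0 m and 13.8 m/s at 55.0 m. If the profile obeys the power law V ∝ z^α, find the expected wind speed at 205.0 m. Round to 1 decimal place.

First find α: α = ln(V₂/V₁)/ln(z₂/z₁) = ln(13.8/8.4)/ln(55.0/6.0) = 0.49644/2.21557 = 0.2241
Extrapolate from 55.0 m to 205.0 m: V₃ = 13.8 × (205.0/55.0)^0.2241 = 13.8 × 1.3429 = 18.5314 m/s

18.5 m/s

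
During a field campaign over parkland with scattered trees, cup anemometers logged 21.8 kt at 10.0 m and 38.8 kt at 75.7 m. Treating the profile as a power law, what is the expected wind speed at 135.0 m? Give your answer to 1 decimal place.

45.7 kt

First find α: α = ln(V₂/V₁)/ln(z₂/z₁) = ln(38.8/21.8)/ln(75.7/10.0) = 0.57651/2.02419 = 0.2848
Extrapolate from 75.7 m to 135.0 m: V₃ = 38.8 × (135.0/75.7)^0.2848 = 38.8 × 1.1791 = 45.7495 kt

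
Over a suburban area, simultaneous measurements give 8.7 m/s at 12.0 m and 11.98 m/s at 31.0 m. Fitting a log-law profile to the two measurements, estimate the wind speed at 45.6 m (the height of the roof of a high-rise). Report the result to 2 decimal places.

Log law: V ∝ ln(z/z₀). From the pair, with r = V₁/V₂ = 0.72621,
ln z₀ = (ln z₁ − r·ln z₂)/(1 − r) = (2.4849 − 0.72621×3.4340)/0.27379 = -0.0325 → z₀ = 0.9680 m
V₃ = V₁ · ln(z₃/z₀)/ln(z₁/z₀) = 8.7 × 3.8524/2.5174 = 13.3137 m/s

13.31 m/s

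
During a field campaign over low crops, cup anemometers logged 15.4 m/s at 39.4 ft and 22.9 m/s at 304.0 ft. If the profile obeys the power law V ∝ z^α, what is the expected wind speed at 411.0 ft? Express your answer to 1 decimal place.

First find α: α = ln(V₂/V₁)/ln(z₂/z₁) = ln(22.9/15.4)/ln(304.0/39.4) = 0.39677/2.04326 = 0.1942
Extrapolate from 304.0 ft to 411.0 ft: V₃ = 22.9 × (411.0/304.0)^0.1942 = 22.9 × 1.0603 = 24.2810 m/s

24.3 m/s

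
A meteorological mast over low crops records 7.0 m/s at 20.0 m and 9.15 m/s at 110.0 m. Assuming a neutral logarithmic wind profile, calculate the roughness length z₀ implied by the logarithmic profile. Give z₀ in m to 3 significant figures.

z₀ ≈ 0.0777 m

Log law: V(z) ∝ ln(z/z₀). With r = V₁/V₂ = 7.0/9.15 = 0.76503,
r · ln(z₂/z₀) = ln(z₁/z₀) ⇒ ln z₀ = (ln z₁ − r·ln z₂)/(1 − r)
ln z₀ = (2.99573 − 0.76503×4.70048) / 0.23497 = -2.5546
z₀ = exp(-2.5546) = 0.07772 m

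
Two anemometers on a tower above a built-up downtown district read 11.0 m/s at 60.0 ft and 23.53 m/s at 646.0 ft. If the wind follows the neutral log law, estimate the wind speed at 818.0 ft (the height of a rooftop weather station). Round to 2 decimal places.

Log law: V ∝ ln(z/z₀). From the pair, with r = V₁/V₂ = 0.46749,
ln z₀ = (ln z₁ − r·ln z₂)/(1 − r) = (4.0943 − 0.46749×6.4708)/0.53251 = 2.0081 → z₀ = 7.449 ft
V₃ = V₁ · ln(z₃/z₀)/ln(z₁/z₀) = 11.0 × 4.6988/2.0863 = 24.7747 m/s

24.77 m/s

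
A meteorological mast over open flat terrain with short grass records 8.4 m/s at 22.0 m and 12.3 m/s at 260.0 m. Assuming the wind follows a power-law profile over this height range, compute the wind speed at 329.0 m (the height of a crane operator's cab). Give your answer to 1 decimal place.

First find α: α = ln(V₂/V₁)/ln(z₂/z₁) = ln(12.3/8.4)/ln(260.0/22.0) = 0.38137/2.46964 = 0.1544
Extrapolate from 260.0 m to 329.0 m: V₃ = 12.3 × (329.0/260.0)^0.1544 = 12.3 × 1.0370 = 12.7553 m/s

12.8 m/s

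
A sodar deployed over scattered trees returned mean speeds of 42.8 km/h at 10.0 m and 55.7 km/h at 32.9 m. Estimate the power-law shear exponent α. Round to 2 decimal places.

Power law: V₂/V₁ = (z₂/z₁)^α ⇒ α = ln(V₂/V₁) / ln(z₂/z₁)
α = ln(55.7/42.8) / ln(32.9/10.0) = ln(1.3014) / ln(3.2900)
  = 0.26344 / 1.19089 = 0.22121

α ≈ 0.22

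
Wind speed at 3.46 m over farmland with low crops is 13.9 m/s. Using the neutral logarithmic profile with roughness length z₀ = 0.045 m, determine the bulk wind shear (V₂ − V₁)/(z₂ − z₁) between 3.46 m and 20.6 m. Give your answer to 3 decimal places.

Log law: V₂ = V₁ · ln(z₂/z₀)/ln(z₁/z₀) = 13.9 × 6.1264/4.3424 = 19.6107 m/s
ΔV/Δz = (19.6107 − 13.9)/(20.6 − 3.46) = 5.7107/17.1400 = 0.33318 m/s/m

0.333 m/s/m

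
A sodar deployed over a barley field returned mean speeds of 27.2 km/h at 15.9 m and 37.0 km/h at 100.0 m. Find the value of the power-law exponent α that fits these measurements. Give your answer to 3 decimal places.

α ≈ 0.167

Power law: V₂/V₁ = (z₂/z₁)^α ⇒ α = ln(V₂/V₁) / ln(z₂/z₁)
α = ln(37.0/27.2) / ln(100.0/15.9) = ln(1.3603) / ln(6.2893)
  = 0.30770 / 1.83885 = 0.16733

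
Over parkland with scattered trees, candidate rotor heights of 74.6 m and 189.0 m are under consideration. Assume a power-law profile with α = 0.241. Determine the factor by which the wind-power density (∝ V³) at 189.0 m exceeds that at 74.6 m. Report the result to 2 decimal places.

1.96

Speed ratio: V_B/V_A = (z_B/z_A)^α = (189.0/74.6)^0.241 = (2.5335)^0.241 = 1.25112
Power-density ratio: P_B/P_A = (V_B/V_A)³ = (1.25112)³ = 1.95836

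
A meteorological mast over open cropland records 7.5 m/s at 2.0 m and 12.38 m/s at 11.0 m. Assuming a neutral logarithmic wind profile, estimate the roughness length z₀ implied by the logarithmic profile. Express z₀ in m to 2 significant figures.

Log law: V(z) ∝ ln(z/z₀). With r = V₁/V₂ = 7.5/12.38 = 0.60582,
r · ln(z₂/z₀) = ln(z₁/z₀) ⇒ ln z₀ = (ln z₁ − r·ln z₂)/(1 − r)
ln z₀ = (0.69315 − 0.60582×2.39790) / 0.39418 = -1.9269
z₀ = exp(-1.9269) = 0.1456 m

z₀ ≈ 0.15 m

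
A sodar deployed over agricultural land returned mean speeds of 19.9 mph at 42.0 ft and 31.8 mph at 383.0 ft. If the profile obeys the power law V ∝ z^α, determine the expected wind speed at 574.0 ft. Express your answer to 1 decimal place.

First find α: α = ln(V₂/V₁)/ln(z₂/z₁) = ln(31.8/19.9)/ln(383.0/42.0) = 0.46875/2.21037 = 0.2121
Extrapolate from 383.0 ft to 574.0 ft: V₃ = 31.8 × (574.0/383.0)^0.2121 = 31.8 × 1.0896 = 34.6490 mph

34.6 mph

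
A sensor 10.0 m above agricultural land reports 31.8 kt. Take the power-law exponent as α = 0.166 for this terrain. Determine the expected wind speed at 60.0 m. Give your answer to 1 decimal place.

42.8 kt

Power-law profile: V₂ = V₁ · (z₂/z₁)^α
V₂ = 31.8 × (60.0/10.0)^0.166 = 31.8 × (6.0000)^0.166
    = 31.8 × 1.3464 = 42.8154 kt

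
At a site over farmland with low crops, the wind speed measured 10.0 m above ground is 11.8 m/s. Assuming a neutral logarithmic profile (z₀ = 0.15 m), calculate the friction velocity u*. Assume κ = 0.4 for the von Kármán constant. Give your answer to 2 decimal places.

Log law: V(z) = (u*/κ) · ln(z/z₀) ⇒ u* = κ · V / ln(z/z₀)
u* = 0.4 × 11.8 / ln(10.0/0.15) = 0.4 × 11.8 / 4.1997
   = 4.7200 / 4.1997 = 1.1239 m/s

u* ≈ 1.12 m/s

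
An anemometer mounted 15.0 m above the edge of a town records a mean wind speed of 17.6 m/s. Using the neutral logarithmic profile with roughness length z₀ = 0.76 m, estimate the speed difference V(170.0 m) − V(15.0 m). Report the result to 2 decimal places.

14.33 m/s

Log law: V₂ = V₁ · ln(z₂/z₀)/ln(z₁/z₀) = 17.6 × 5.4102/2.9825 = 31.9264 m/s
ΔV = 31.9264 − 17.6 = 14.3264 m/s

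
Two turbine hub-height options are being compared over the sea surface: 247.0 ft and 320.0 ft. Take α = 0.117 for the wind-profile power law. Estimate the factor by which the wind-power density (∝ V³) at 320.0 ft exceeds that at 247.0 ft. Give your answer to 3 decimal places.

Speed ratio: V_B/V_A = (z_B/z_A)^α = (320.0/247.0)^0.117 = (1.2955)^0.117 = 1.03076
Power-density ratio: P_B/P_A = (V_B/V_A)³ = (1.03076)³ = 1.09514

1.095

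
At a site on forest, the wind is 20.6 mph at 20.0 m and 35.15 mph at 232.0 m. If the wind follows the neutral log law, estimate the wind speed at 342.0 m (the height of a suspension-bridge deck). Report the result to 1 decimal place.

37.5 mph

Log law: V ∝ ln(z/z₀). From the pair, with r = V₁/V₂ = 0.58606,
ln z₀ = (ln z₁ − r·ln z₂)/(1 − r) = (2.9957 − 0.58606×5.4467)/0.41394 = -0.4744 → z₀ = 0.6222 m
V₃ = V₁ · ln(z₃/z₀)/ln(z₁/z₀) = 20.6 × 6.3092/3.4702 = 37.4537 mph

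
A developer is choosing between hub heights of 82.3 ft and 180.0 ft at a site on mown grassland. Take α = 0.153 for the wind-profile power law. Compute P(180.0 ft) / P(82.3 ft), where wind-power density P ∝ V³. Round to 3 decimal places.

1.432

Speed ratio: V_B/V_A = (z_B/z_A)^α = (180.0/82.3)^0.153 = (2.1871)^0.153 = 1.12720
Power-density ratio: P_B/P_A = (V_B/V_A)³ = (1.12720)³ = 1.43219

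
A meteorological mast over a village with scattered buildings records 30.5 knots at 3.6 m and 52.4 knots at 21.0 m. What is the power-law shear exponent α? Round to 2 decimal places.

Power law: V₂/V₁ = (z₂/z₁)^α ⇒ α = ln(V₂/V₁) / ln(z₂/z₁)
α = ln(52.4/30.5) / ln(21.0/3.6) = ln(1.7180) / ln(5.8333)
  = 0.54118 / 1.76359 = 0.30686

α ≈ 0.31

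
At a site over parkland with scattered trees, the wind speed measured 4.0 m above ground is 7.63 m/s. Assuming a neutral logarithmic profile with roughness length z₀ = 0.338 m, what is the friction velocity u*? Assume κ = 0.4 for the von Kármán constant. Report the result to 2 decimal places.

u* ≈ 1.24 m/s

Log law: V(z) = (u*/κ) · ln(z/z₀) ⇒ u* = κ · V / ln(z/z₀)
u* = 0.4 × 7.63 / ln(4.0/0.338) = 0.4 × 7.63 / 2.4710
   = 3.0520 / 2.4710 = 1.2351 m/s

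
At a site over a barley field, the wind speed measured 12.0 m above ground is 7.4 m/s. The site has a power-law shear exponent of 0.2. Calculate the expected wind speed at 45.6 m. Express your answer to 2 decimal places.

9.66 m/s

Power-law profile: V₂ = V₁ · (z₂/z₁)^α
V₂ = 7.4 × (45.6/12.0)^0.2 = 7.4 × (3.8000)^0.2
    = 7.4 × 1.3060 = 9.6647 m/s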